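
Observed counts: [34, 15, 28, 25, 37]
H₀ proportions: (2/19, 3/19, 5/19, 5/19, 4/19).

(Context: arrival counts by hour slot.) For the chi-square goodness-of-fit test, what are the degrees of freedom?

df = k − 1 = 5 − 1 = 4

degrees of freedom = 4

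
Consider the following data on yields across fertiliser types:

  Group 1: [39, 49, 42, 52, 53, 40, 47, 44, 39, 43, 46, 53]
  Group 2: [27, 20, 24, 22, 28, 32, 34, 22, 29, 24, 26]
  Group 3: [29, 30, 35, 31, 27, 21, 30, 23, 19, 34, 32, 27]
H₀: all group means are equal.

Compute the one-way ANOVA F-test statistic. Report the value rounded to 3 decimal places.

test statistic = 55.725

Group means [45.58, 26.18, 28.17], grand mean 33.514
SSB = Σnᵢ(x̄ᵢ−x̄)² = 2682.523; SSW = ΣΣ(x−x̄ᵢ)² = 770.220
MSB = 2682.523/2 = 1341.2616; MSW = 770.220/32 = 24.0694
F = MSB/MSW = 55.7248
df = (2, 32)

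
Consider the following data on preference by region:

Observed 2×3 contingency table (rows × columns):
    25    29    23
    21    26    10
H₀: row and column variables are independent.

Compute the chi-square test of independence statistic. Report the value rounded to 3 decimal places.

Row totals [77, 57], col totals [46, 55, 33], n=134
χ² = (25−26.43)²/26.43 + (29−31.60)²/31.60 + (23−18.96)²/18.96 + (21−19.57)²/19.57 + (26−23.40)²/23.40 + (10−14.04)²/14.04 = 2.7079
df = 2

test statistic = 2.708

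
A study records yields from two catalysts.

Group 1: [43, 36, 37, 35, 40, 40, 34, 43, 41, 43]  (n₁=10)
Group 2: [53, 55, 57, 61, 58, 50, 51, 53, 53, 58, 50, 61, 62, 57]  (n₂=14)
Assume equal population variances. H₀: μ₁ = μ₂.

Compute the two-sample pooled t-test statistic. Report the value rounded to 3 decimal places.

x̄₁=39.200, s₁=3.458, n₁=10
x̄₂=55.643, s₂=4.106, n₂=14
s_p² = [9·3.458² + 13·4.106²]/22 = 14.8552
SE = √(s_p²·(1/10+1/14)) = 1.5958
t = (39.200−55.643)/1.5958 = -10.3038
df = 22

test statistic = -10.304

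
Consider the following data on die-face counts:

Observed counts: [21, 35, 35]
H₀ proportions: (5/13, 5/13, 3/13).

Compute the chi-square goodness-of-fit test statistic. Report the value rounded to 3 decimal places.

test statistic = 14.933

n = 91; E_i = n·p_i = [35.00, 35.00, 21.00]
χ² = (21−35.00)²/35.00 + (35−35.00)²/35.00 + (35−21.00)²/21.00 = 14.9333
df = 2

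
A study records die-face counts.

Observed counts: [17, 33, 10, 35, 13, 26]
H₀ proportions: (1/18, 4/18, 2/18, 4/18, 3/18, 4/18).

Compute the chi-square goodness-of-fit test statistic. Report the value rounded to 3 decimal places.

test statistic = 19.515

n = 134; E_i = n·p_i = [7.44, 29.78, 14.89, 29.78, 22.33, 29.78]
χ² = (17−7.44)²/7.44 + (33−29.78)²/29.78 + (10−14.89)²/14.89 + (35−29.78)²/29.78 + (13−22.33)²/22.33 + (26−29.78)²/29.78 = 19.5149
df = 5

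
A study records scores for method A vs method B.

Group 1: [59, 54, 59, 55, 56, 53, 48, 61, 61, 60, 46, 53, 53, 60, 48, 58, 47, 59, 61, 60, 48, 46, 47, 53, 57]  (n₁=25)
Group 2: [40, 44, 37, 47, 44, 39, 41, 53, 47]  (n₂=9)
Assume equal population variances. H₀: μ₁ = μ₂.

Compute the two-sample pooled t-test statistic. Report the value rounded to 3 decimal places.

x̄₁=54.480, s₁=5.371, n₁=25
x̄₂=43.556, s₂=4.953, n₂=9
s_p² = [24·5.371² + 8·4.953²]/32 = 27.7644
SE = √(s_p²·(1/25+1/9)) = 2.0483
t = (54.480−43.556)/2.0483 = 5.3334
df = 32

test statistic = 5.333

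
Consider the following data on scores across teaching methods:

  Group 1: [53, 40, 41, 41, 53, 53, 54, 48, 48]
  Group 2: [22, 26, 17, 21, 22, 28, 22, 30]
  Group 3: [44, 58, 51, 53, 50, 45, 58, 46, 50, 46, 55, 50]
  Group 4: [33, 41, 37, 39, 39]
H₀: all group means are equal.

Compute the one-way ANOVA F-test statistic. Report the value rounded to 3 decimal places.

test statistic = 58.244

Group means [47.89, 23.50, 50.50, 37.80], grand mean 41.588
SSB = Σnᵢ(x̄ᵢ−x̄)² = 3999.546; SSW = ΣΣ(x−x̄ᵢ)² = 686.689
MSB = 3999.546/3 = 1333.1821; MSW = 686.689/30 = 22.8896
F = MSB/MSW = 58.2439
df = (3, 30)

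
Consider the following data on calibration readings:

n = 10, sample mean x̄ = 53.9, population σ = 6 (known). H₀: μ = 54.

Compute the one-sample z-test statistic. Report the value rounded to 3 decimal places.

test statistic = -0.053

SE = σ/√n = 6/√10 = 1.8974
z = (x̄−μ₀)/SE = (53.9−54)/1.8974 = -0.0527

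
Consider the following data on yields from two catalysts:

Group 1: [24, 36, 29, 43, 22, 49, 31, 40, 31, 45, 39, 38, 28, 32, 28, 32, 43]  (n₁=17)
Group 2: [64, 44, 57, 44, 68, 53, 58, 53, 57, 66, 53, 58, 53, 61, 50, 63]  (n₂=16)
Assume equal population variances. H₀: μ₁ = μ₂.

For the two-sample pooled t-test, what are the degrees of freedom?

degrees of freedom = 31

df = n₁ + n₂ − 2 = 17 + 16 − 2 = 31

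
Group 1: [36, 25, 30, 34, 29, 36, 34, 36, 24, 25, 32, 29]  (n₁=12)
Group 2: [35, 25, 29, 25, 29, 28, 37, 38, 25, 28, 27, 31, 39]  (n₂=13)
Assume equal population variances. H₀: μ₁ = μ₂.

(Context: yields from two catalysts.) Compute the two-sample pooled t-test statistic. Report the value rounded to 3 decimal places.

x̄₁=30.833, s₁=4.509, n₁=12
x̄₂=30.462, s₂=5.093, n₂=13
s_p² = [11·4.509² + 12·5.093²]/23 = 23.2564
SE = √(s_p²·(1/12+1/13)) = 1.9305
t = (30.833−30.462)/1.9305 = 0.1926
df = 23

test statistic = 0.193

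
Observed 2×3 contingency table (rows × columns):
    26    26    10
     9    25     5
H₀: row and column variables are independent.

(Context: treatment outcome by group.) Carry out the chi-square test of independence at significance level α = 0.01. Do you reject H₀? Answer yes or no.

Row totals [62, 39], col totals [35, 51, 15], n=101
χ² = (26−21.49)²/21.49 + (26−31.31)²/31.31 + (10−9.21)²/9.21 + (9−13.51)²/13.51 + (25−19.69)²/19.69 + (5−5.79)²/5.79 = 4.9632
df = 2
p-value (upper-tail) = 0.08361
At α=0.01: p ≥ α → fail to reject H₀

reject H₀: no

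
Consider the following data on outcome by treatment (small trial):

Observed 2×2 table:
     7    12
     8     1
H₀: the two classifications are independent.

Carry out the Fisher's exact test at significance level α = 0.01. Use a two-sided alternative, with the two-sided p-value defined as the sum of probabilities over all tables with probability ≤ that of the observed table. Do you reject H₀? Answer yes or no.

reject H₀: no

Margins: r₁=19, r₂=9, c₁=15, c₂=13, n=28
p_obs = C(19,7)·C(9,8)/C(28,15); sum pmf over tables with pmf ≤ p_obs
p-value (two-sided) = 0.01573
At α=0.01: p ≥ α → fail to reject H₀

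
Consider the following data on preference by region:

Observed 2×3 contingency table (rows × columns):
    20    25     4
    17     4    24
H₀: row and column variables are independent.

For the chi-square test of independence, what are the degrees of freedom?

degrees of freedom = 2

df = (r−1)(c−1) = (2−1)·(3−1) = 2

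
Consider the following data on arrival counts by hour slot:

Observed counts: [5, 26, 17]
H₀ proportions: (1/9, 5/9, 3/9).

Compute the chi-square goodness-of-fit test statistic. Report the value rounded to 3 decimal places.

n = 48; E_i = n·p_i = [5.33, 26.67, 16.00]
χ² = (5−5.33)²/5.33 + (26−26.67)²/26.67 + (17−16.00)²/16.00 = 0.1000
df = 2

test statistic = 0.100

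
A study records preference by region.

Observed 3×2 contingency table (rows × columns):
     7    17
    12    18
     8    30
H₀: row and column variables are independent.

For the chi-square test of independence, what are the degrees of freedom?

degrees of freedom = 2

df = (r−1)(c−1) = (3−1)·(2−1) = 2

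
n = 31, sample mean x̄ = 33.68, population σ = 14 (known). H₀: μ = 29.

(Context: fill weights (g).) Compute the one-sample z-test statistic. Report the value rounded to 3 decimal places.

SE = σ/√n = 14/√31 = 2.5145
z = (x̄−μ₀)/SE = (33.68−29)/2.5145 = 1.8612

test statistic = 1.861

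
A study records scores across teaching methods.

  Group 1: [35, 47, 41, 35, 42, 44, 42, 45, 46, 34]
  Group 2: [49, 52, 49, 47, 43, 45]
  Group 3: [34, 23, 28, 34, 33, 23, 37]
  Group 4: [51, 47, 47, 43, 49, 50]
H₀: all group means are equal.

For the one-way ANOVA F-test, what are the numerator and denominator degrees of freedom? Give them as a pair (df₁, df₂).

k = 4 groups, N = 29 total
df = (k−1, N−k) = (4−1, 29−4) = (3, 25)

degrees of freedom = [3, 25]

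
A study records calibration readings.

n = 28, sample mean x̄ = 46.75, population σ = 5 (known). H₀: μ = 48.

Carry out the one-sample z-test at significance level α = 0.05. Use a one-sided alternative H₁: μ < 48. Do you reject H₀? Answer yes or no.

reject H₀: no

SE = σ/√n = 5/√28 = 0.9449
z = (x̄−μ₀)/SE = (46.75−48)/0.9449 = -1.3229
p-value (one-sided, H₁ less) = 0.09294
At α=0.05: p ≥ α → fail to reject H₀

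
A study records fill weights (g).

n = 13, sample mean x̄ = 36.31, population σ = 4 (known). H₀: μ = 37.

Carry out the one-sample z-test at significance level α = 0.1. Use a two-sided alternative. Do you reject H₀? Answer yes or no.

reject H₀: no

SE = σ/√n = 4/√13 = 1.1094
z = (x̄−μ₀)/SE = (36.31−37)/1.1094 = -0.6220
p-value (two-sided) = 0.53397
At α=0.1: p ≥ α → fail to reject H₀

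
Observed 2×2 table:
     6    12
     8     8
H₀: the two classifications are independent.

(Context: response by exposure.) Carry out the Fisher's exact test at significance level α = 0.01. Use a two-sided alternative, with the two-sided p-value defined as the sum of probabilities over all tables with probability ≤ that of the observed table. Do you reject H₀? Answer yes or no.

Margins: r₁=18, r₂=16, c₁=14, c₂=20, n=34
p_obs = C(18,6)·C(16,8)/C(34,14); sum pmf over tables with pmf ≤ p_obs
p-value (two-sided) = 0.48671
At α=0.01: p ≥ α → fail to reject H₀

reject H₀: no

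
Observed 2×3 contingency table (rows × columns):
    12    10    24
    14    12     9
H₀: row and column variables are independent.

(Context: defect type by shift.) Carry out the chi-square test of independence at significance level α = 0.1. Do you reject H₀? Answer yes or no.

reject H₀: yes

Row totals [46, 35], col totals [26, 22, 33], n=81
χ² = (12−14.77)²/14.77 + (10−12.49)²/12.49 + (24−18.74)²/18.74 + (14−11.23)²/11.23 + (12−9.51)²/9.51 + (9−14.26)²/14.26 = 5.7664
df = 2
p-value (upper-tail) = 0.05596
At α=0.1: p < α → reject H₀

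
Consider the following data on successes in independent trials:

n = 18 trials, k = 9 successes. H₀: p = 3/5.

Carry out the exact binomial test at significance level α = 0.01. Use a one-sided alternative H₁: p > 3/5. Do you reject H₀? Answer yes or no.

Exact binomial: n=18, k=9, p₀=3/5=0.6000
P(X≥9) from Σ C(n,i)·p₀^i·(1−p₀)^(n−i)
p-value (one-sided, H₁ greater) = 0.86529
At α=0.01: p ≥ α → fail to reject H₀

reject H₀: no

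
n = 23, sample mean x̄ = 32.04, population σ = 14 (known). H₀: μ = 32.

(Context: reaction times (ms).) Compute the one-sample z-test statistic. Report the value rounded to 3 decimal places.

test statistic = 0.014

SE = σ/√n = 14/√23 = 2.9192
z = (x̄−μ₀)/SE = (32.04−32)/2.9192 = 0.0137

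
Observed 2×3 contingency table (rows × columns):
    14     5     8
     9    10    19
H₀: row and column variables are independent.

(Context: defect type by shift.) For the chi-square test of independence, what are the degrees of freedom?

degrees of freedom = 2

df = (r−1)(c−1) = (2−1)·(3−1) = 2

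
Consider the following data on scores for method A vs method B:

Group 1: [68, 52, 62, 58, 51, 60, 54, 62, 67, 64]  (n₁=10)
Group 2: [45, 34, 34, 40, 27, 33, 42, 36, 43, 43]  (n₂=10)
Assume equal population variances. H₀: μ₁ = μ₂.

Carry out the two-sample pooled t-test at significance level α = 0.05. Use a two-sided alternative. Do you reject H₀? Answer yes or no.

x̄₁=59.800, s₁=5.978, n₁=10
x̄₂=37.700, s₂=5.774, n₂=10
s_p² = [9·5.978² + 9·5.774²]/18 = 34.5389
SE = √(s_p²·(1/10+1/10)) = 2.6283
t = (59.800−37.700)/2.6283 = 8.4086
df = 18
p-value (two-sided) = 0.00000
At α=0.05: p < α → reject H₀

reject H₀: yes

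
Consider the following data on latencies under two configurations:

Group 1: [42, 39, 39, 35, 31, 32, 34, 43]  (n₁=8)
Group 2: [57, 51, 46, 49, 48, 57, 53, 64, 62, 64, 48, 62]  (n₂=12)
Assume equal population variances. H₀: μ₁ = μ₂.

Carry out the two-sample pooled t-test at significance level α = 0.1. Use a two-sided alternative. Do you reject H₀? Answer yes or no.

reject H₀: yes

x̄₁=36.875, s₁=4.518, n₁=8
x̄₂=55.083, s₂=6.762, n₂=12
s_p² = [7·4.518² + 11·6.762²]/18 = 35.8773
SE = √(s_p²·(1/8+1/12)) = 2.7339
t = (36.875−55.083)/2.7339 = -6.6601
df = 18
p-value (two-sided) = 0.00000
At α=0.1: p < α → reject H₀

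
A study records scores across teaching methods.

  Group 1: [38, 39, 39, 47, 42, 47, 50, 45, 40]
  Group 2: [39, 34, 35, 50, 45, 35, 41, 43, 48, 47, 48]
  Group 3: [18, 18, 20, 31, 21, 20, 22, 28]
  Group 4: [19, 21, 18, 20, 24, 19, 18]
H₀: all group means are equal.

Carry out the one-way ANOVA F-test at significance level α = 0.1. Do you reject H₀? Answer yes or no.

reject H₀: yes

Group means [43.00, 42.27, 22.25, 19.86], grand mean 33.400
SSB = Σnᵢ(x̄ᵢ−x̄)² = 3973.861; SSW = ΣΣ(x−x̄ᵢ)² = 678.539
MSB = 3973.861/3 = 1324.6203; MSW = 678.539/31 = 21.8884
F = MSB/MSW = 60.5171
df = (3, 31)
p-value (upper-tail) = 0.00000
At α=0.1: p < α → reject H₀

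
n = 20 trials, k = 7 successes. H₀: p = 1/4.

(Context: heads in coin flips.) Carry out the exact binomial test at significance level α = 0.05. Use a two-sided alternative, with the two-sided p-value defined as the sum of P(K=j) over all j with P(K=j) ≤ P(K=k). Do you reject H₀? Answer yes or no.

Exact binomial: n=20, k=7, p₀=1/4=0.2500
P(X=j) = C(n,j)·p₀^j·(1−p₀)^(n−j); p = Σ P(X=j) over j with P(X=j) ≤ P(X=7)
p-value (two-sided) = 0.30548
At α=0.05: p ≥ α → fail to reject H₀

reject H₀: no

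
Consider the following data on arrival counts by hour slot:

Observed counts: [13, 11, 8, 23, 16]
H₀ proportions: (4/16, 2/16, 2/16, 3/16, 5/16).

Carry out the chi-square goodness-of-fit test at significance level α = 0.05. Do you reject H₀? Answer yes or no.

reject H₀: yes

n = 71; E_i = n·p_i = [17.75, 8.88, 8.88, 13.31, 22.19]
χ² = (13−17.75)²/17.75 + (11−8.88)²/8.88 + (8−8.88)²/8.88 + (23−13.31)²/13.31 + (16−22.19)²/22.19 = 10.6413
df = 4
p-value (upper-tail) = 0.03091
At α=0.05: p < α → reject H₀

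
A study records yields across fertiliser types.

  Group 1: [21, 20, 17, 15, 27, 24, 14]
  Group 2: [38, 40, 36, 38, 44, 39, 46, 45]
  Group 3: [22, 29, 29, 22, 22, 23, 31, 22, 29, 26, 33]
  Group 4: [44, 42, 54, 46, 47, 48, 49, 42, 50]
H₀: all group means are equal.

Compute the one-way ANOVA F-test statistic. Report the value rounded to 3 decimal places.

test statistic = 77.155

Group means [19.71, 40.75, 26.18, 46.89], grand mean 33.543
SSB = Σnᵢ(x̄ᵢ−x̄)² = 3953.232; SSW = ΣΣ(x−x̄ᵢ)² = 529.454
MSB = 3953.232/3 = 1317.7440; MSW = 529.454/31 = 17.0792
F = MSB/MSW = 77.1551
df = (3, 31)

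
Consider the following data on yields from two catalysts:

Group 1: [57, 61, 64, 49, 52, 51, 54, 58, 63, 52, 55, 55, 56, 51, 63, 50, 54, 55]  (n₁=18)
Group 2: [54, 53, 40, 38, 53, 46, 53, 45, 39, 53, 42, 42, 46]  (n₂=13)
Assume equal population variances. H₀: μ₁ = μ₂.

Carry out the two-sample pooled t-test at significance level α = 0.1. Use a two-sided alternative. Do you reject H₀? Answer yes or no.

x̄₁=55.556, s₁=4.643, n₁=18
x̄₂=46.462, s₂=6.050, n₂=13
s_p² = [17·4.643² + 12·6.050²]/29 = 27.7819
SE = √(s_p²·(1/18+1/13)) = 1.9185
t = (55.556−46.462)/1.9185 = 4.7403
df = 29
p-value (two-sided) = 0.00005
At α=0.1: p < α → reject H₀

reject H₀: yes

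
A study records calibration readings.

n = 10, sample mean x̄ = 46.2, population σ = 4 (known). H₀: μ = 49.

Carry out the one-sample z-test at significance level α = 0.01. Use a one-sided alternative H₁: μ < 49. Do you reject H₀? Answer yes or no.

reject H₀: no

SE = σ/√n = 4/√10 = 1.2649
z = (x̄−μ₀)/SE = (46.2−49)/1.2649 = -2.2136
p-value (one-sided, H₁ less) = 0.01343
At α=0.01: p ≥ α → fail to reject H₀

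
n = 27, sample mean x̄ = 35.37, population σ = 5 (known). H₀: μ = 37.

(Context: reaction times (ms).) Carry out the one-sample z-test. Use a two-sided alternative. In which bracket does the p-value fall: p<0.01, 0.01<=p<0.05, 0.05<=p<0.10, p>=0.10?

SE = σ/√n = 5/√27 = 0.9623
z = (x̄−μ₀)/SE = (35.37−37)/0.9623 = -1.6939
p-value (two-sided) = 0.09028
→ bracket: 0.05<=p<0.10

p-value bracket: 0.05<=p<0.10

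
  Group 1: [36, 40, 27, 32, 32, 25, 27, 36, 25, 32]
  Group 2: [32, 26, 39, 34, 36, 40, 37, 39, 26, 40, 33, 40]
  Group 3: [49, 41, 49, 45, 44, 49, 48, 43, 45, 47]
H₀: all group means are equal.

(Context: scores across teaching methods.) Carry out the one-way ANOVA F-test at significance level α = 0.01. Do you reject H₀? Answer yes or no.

reject H₀: yes

Group means [31.20, 35.17, 46.00], grand mean 37.312
SSB = Σnᵢ(x̄ᵢ−x̄)² = 1183.608; SSW = ΣΣ(x−x̄ᵢ)² = 597.267
MSB = 1183.608/2 = 591.8042; MSW = 597.267/29 = 20.5954
F = MSB/MSW = 28.7348
df = (2, 29)
p-value (upper-tail) = 0.00000
At α=0.01: p < α → reject H₀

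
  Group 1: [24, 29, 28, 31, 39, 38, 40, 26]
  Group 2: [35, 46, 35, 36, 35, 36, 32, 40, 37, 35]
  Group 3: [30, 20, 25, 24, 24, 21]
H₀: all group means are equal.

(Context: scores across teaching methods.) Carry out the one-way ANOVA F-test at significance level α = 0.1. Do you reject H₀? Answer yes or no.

Group means [31.88, 36.70, 24.00], grand mean 31.917
SSB = Σnᵢ(x̄ᵢ−x̄)² = 604.858; SSW = ΣΣ(x−x̄ᵢ)² = 468.975
MSB = 604.858/2 = 302.4292; MSW = 468.975/21 = 22.3321
F = MSB/MSW = 13.5423
df = (2, 21)
p-value (upper-tail) = 0.00017
At α=0.1: p < α → reject H₀

reject H₀: yes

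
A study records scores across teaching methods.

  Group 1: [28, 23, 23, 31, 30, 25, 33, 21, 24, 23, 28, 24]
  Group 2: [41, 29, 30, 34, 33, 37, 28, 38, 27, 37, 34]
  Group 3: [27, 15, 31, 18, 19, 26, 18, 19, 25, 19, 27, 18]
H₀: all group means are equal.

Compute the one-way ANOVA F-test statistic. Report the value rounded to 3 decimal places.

Group means [26.08, 33.45, 21.83], grand mean 26.943
SSB = Σnᵢ(x̄ᵢ−x̄)² = 788.575; SSW = ΣΣ(x−x̄ᵢ)² = 645.311
MSB = 788.575/2 = 394.2876; MSW = 645.311/32 = 20.1660
F = MSB/MSW = 19.5521
df = (2, 32)

test statistic = 19.552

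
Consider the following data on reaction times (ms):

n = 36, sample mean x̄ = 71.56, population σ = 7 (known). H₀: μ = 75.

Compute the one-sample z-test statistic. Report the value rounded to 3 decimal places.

test statistic = -2.949

SE = σ/√n = 7/√36 = 1.1667
z = (x̄−μ₀)/SE = (71.56−75)/1.1667 = -2.9486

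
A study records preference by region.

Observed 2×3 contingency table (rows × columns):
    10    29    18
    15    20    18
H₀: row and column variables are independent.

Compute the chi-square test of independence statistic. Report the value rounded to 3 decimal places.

test statistic = 2.511

Row totals [57, 53], col totals [25, 49, 36], n=110
χ² = (10−12.95)²/12.95 + (29−25.39)²/25.39 + (18−18.65)²/18.65 + (15−12.05)²/12.05 + (20−23.61)²/23.61 + (18−17.35)²/17.35 = 2.5109
df = 2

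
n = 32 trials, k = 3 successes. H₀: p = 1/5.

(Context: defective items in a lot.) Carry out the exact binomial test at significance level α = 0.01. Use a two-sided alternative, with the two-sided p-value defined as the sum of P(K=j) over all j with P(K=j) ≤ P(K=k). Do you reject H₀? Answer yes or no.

reject H₀: no

Exact binomial: n=32, k=3, p₀=1/5=0.2000
P(X=j) = C(n,j)·p₀^j·(1−p₀)^(n−j); p = Σ P(X=j) over j with P(X=j) ≤ P(X=3)
p-value (two-sided) = 0.18293
At α=0.01: p ≥ α → fail to reject H₀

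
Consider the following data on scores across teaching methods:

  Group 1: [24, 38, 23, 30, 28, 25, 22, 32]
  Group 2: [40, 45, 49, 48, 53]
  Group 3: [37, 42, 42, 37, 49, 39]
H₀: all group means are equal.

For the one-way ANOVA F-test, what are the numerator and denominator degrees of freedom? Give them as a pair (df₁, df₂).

k = 3 groups, N = 19 total
df = (k−1, N−k) = (3−1, 19−3) = (2, 16)

degrees of freedom = [2, 16]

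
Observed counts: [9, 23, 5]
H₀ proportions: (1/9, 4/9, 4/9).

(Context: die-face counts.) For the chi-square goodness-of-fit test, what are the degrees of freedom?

degrees of freedom = 2

df = k − 1 = 3 − 1 = 2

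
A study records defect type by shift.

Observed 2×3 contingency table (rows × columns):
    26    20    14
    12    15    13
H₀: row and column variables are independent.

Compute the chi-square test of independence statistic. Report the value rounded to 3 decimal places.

test statistic = 1.989

Row totals [60, 40], col totals [38, 35, 27], n=100
χ² = (26−22.80)²/22.80 + (20−21.00)²/21.00 + (14−16.20)²/16.20 + (12−15.20)²/15.20 + (15−14.00)²/14.00 + (13−10.80)²/10.80 = 1.9888
df = 2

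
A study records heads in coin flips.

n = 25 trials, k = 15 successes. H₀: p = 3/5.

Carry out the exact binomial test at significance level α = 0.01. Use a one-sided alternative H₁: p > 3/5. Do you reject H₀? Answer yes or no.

reject H₀: no

Exact binomial: n=25, k=15, p₀=3/5=0.6000
P(X≥15) from Σ C(n,i)·p₀^i·(1−p₀)^(n−i)
p-value (one-sided, H₁ greater) = 0.58577
At α=0.01: p ≥ α → fail to reject H₀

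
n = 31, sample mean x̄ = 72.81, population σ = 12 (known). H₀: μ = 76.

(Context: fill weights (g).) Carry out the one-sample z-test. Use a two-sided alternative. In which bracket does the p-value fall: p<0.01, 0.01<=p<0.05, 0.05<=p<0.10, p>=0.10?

SE = σ/√n = 12/√31 = 2.1553
z = (x̄−μ₀)/SE = (72.81−76)/2.1553 = -1.4801
p-value (two-sided) = 0.13885
→ bracket: p>=0.10

p-value bracket: p>=0.10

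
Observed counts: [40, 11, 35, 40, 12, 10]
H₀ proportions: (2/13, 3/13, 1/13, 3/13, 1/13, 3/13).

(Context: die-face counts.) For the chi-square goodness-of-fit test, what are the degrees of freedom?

degrees of freedom = 5

df = k − 1 = 6 − 1 = 5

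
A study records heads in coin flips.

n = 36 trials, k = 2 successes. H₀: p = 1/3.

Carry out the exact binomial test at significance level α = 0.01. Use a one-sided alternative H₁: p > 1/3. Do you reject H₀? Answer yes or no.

reject H₀: no

Exact binomial: n=36, k=2, p₀=1/3=0.3333
P(X≥2) from Σ C(n,i)·p₀^i·(1−p₀)^(n−i)
p-value (one-sided, H₁ greater) = 0.99999
At α=0.01: p ≥ α → fail to reject H₀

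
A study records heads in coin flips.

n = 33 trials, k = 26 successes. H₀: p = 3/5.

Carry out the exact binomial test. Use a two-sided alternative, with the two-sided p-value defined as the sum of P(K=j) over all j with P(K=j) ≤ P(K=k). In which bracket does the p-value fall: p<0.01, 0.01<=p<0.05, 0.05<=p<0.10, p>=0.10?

p-value bracket: 0.01<=p<0.05

Exact binomial: n=33, k=26, p₀=3/5=0.6000
P(X=j) = C(n,j)·p₀^j·(1−p₀)^(n−j); p = Σ P(X=j) over j with P(X=j) ≤ P(X=26)
p-value (two-sided) = 0.03195
→ bracket: 0.01<=p<0.05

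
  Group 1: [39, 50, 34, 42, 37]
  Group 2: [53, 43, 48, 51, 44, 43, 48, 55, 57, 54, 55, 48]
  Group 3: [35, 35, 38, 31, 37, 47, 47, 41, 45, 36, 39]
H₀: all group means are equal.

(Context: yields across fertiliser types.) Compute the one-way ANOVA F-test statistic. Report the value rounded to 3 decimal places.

test statistic = 13.261

Group means [40.40, 49.92, 39.18], grand mean 44.000
SSB = Σnᵢ(x̄ᵢ−x̄)² = 740.247; SSW = ΣΣ(x−x̄ᵢ)² = 697.753
MSB = 740.247/2 = 370.1235; MSW = 697.753/25 = 27.9101
F = MSB/MSW = 13.2613
df = (2, 25)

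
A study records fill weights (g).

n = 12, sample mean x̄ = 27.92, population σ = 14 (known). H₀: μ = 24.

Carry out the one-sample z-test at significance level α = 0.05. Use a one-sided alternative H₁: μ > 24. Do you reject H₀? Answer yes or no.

SE = σ/√n = 14/√12 = 4.0415
z = (x̄−μ₀)/SE = (27.92−24)/4.0415 = 0.9699
p-value (one-sided, H₁ greater) = 0.16604
At α=0.05: p ≥ α → fail to reject H₀

reject H₀: no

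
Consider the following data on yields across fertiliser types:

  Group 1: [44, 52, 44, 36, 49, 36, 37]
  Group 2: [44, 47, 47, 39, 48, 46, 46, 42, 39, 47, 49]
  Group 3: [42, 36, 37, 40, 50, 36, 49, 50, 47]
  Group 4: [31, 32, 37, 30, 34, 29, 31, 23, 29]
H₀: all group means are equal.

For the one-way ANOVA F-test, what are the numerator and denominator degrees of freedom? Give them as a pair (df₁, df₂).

k = 4 groups, N = 36 total
df = (k−1, N−k) = (4−1, 36−4) = (3, 32)

degrees of freedom = [3, 32]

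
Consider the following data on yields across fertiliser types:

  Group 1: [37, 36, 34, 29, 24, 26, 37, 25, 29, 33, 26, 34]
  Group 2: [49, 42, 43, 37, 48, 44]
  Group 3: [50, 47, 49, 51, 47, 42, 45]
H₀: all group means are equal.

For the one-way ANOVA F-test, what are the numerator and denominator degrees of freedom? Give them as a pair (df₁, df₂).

degrees of freedom = [2, 22]

k = 3 groups, N = 25 total
df = (k−1, N−k) = (3−1, 25−3) = (2, 22)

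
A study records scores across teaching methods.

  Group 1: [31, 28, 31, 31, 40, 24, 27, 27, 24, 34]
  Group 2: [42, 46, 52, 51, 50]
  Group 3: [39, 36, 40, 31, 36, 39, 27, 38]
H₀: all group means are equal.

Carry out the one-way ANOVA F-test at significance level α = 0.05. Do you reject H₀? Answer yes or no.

reject H₀: yes

Group means [29.70, 48.20, 35.75], grand mean 35.826
SSB = Σnᵢ(x̄ᵢ−x̄)² = 1140.904; SSW = ΣΣ(x−x̄ᵢ)² = 424.400
MSB = 1140.904/2 = 570.4522; MSW = 424.400/20 = 21.2200
F = MSB/MSW = 26.8828
df = (2, 20)
p-value (upper-tail) = 0.00000
At α=0.05: p < α → reject H₀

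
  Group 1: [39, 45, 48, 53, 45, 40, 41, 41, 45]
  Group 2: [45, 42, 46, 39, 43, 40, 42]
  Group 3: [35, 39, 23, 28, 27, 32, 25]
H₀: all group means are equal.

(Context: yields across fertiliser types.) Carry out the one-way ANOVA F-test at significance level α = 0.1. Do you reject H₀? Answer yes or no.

reject H₀: yes

Group means [44.11, 42.43, 29.86], grand mean 39.261
SSB = Σnᵢ(x̄ᵢ−x̄)² = 900.974; SSW = ΣΣ(x−x̄ᵢ)² = 393.460
MSB = 900.974/2 = 450.4872; MSW = 393.460/20 = 19.6730
F = MSB/MSW = 22.8987
df = (2, 20)
p-value (upper-tail) = 0.00001
At α=0.1: p < α → reject H₀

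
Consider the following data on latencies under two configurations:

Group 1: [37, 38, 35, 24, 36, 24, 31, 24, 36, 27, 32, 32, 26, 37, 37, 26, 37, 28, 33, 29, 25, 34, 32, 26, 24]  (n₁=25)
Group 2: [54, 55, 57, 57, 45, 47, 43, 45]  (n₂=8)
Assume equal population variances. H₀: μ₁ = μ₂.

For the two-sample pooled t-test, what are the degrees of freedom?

df = n₁ + n₂ − 2 = 25 + 8 − 2 = 31

degrees of freedom = 31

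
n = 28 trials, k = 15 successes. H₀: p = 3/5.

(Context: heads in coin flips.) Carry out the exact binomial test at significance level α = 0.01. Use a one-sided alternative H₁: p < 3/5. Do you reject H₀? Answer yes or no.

reject H₀: no

Exact binomial: n=28, k=15, p₀=3/5=0.6000
P(X≤15) from Σ C(n,i)·p₀^i·(1−p₀)^(n−i)
p-value (one-sided, H₁ less) = 0.30499
At α=0.01: p ≥ α → fail to reject H₀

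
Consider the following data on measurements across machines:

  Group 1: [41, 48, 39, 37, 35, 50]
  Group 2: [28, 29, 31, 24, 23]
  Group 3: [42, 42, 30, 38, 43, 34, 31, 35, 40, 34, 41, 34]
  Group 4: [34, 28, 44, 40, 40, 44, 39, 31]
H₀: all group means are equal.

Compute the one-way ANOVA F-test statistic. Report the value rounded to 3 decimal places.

Group means [41.67, 27.00, 37.00, 37.50], grand mean 36.419
SSB = Σnᵢ(x̄ᵢ−x̄)² = 622.215; SSW = ΣΣ(x−x̄ᵢ)² = 701.333
MSB = 622.215/3 = 207.4050; MSW = 701.333/27 = 25.9753
F = MSB/MSW = 7.9847
df = (3, 27)

test statistic = 7.985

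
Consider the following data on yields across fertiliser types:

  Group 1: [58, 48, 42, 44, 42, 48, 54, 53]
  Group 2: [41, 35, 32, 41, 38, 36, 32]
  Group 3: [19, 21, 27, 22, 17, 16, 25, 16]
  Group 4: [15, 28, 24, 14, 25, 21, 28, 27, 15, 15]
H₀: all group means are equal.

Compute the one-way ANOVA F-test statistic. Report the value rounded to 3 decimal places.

test statistic = 57.396

Group means [48.62, 36.43, 20.38, 21.20], grand mean 30.879
SSB = Σnᵢ(x̄ᵢ−x̄)² = 4554.451; SSW = ΣΣ(x−x̄ᵢ)² = 767.064
MSB = 4554.451/3 = 1518.1503; MSW = 767.064/29 = 26.4505
F = MSB/MSW = 57.3959
df = (3, 29)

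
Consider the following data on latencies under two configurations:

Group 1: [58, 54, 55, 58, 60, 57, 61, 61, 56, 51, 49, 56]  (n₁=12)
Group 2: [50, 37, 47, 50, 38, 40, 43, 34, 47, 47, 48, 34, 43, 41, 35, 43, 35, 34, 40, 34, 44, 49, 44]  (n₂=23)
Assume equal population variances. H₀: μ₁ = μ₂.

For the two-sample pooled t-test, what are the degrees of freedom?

degrees of freedom = 33

df = n₁ + n₂ − 2 = 12 + 23 − 2 = 33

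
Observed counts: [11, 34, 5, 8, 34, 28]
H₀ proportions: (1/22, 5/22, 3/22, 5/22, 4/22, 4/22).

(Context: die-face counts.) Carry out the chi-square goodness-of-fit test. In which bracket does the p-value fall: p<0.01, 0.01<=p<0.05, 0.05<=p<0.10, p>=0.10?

p-value bracket: p<0.01

n = 120; E_i = n·p_i = [5.45, 27.27, 16.36, 27.27, 21.82, 21.82]
χ² = (11−5.45)²/5.45 + (34−27.27)²/27.27 + (5−16.36)²/16.36 + (8−27.27)²/27.27 + (34−21.82)²/21.82 + (28−21.82)²/21.82 = 37.3611
df = 5
p-value (upper-tail) = 0.00000
→ bracket: p<0.01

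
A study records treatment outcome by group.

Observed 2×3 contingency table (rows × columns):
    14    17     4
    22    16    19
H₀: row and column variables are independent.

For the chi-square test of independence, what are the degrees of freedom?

df = (r−1)(c−1) = (2−1)·(3−1) = 2

degrees of freedom = 2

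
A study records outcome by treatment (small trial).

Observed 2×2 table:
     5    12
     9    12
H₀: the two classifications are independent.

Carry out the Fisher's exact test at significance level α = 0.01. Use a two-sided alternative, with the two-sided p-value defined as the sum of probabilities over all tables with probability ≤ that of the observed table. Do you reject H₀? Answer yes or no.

reject H₀: no

Margins: r₁=17, r₂=21, c₁=14, c₂=24, n=38
p_obs = C(17,5)·C(21,9)/C(38,14); sum pmf over tables with pmf ≤ p_obs
p-value (two-sided) = 0.50568
At α=0.01: p ≥ α → fail to reject H₀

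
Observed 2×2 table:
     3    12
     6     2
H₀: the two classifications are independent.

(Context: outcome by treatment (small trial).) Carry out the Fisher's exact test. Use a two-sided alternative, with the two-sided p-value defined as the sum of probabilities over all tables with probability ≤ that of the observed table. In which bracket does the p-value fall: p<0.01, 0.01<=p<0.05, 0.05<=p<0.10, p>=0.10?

p-value bracket: 0.01<=p<0.05

Margins: r₁=15, r₂=8, c₁=9, c₂=14, n=23
p_obs = C(15,3)·C(8,6)/C(23,9); sum pmf over tables with pmf ≤ p_obs
p-value (two-sided) = 0.02276
→ bracket: 0.01<=p<0.05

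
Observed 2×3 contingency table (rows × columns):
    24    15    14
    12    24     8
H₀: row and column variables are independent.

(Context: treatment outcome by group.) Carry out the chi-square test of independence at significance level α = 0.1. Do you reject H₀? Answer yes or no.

reject H₀: yes

Row totals [53, 44], col totals [36, 39, 22], n=97
χ² = (24−19.67)²/19.67 + (15−21.31)²/21.31 + (14−12.02)²/12.02 + (12−16.33)²/16.33 + (24−17.69)²/17.69 + (8−9.98)²/9.98 = 6.9380
df = 2
p-value (upper-tail) = 0.03115
At α=0.1: p < α → reject H₀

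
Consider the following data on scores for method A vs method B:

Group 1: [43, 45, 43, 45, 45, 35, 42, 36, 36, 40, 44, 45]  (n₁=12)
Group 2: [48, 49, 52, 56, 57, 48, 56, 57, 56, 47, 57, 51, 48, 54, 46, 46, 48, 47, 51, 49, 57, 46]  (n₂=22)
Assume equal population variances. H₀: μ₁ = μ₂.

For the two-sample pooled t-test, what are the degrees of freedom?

df = n₁ + n₂ − 2 = 12 + 22 − 2 = 32

degrees of freedom = 32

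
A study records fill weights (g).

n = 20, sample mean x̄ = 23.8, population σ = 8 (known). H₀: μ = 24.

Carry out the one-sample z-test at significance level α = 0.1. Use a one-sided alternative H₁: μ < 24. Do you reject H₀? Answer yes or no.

SE = σ/√n = 8/√20 = 1.7889
z = (x̄−μ₀)/SE = (23.8−24)/1.7889 = -0.1118
p-value (one-sided, H₁ less) = 0.45549
At α=0.1: p ≥ α → fail to reject H₀

reject H₀: no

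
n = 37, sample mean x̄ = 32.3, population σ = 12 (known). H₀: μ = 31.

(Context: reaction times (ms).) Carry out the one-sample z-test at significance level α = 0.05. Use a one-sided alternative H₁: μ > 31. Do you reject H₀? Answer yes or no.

reject H₀: no

SE = σ/√n = 12/√37 = 1.9728
z = (x̄−μ₀)/SE = (32.3−31)/1.9728 = 0.6590
p-value (one-sided, H₁ greater) = 0.25496
At α=0.05: p ≥ α → fail to reject H₀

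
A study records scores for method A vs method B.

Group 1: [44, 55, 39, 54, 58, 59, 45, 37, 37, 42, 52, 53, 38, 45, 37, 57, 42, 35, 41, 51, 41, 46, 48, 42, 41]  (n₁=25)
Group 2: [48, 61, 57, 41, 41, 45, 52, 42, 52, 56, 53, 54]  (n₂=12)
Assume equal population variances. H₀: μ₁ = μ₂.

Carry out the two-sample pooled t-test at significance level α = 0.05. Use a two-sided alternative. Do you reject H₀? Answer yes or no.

x̄₁=45.560, s₁=7.343, n₁=25
x̄₂=50.167, s₂=6.699, n₂=12
s_p² = [24·7.343² + 11·6.699²]/35 = 51.0808
SE = √(s_p²·(1/25+1/12)) = 2.5100
t = (45.560−50.167)/2.5100 = -1.8353
df = 35
p-value (two-sided) = 0.07496
At α=0.05: p ≥ α → fail to reject H₀

reject H₀: no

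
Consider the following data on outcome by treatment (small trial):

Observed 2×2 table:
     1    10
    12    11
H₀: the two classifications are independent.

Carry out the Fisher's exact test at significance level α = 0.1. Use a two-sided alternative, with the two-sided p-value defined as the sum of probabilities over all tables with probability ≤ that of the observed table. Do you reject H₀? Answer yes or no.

Margins: r₁=11, r₂=23, c₁=13, c₂=21, n=34
p_obs = C(11,1)·C(23,12)/C(34,13); sum pmf over tables with pmf ≤ p_obs
p-value (two-sided) = 0.02379
At α=0.1: p < α → reject H₀

reject H₀: yes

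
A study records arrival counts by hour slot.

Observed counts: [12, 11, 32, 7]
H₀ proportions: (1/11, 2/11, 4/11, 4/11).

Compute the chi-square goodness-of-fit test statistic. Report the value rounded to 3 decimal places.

n = 62; E_i = n·p_i = [5.64, 11.27, 22.55, 22.55]
χ² = (12−5.64)²/5.64 + (11−11.27)²/11.27 + (32−22.55)²/22.55 + (7−22.55)²/22.55 = 21.8750
df = 3

test statistic = 21.875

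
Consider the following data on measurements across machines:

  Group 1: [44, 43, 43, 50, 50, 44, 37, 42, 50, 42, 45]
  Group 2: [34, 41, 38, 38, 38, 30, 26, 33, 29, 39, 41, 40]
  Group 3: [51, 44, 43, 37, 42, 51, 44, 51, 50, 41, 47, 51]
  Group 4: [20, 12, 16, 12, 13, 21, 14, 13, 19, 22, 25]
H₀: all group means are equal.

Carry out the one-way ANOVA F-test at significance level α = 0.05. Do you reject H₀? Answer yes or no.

reject H₀: yes

Group means [44.55, 35.58, 46.00, 17.00], grand mean 36.000
SSB = Σnᵢ(x̄ᵢ−x̄)² = 5976.356; SSW = ΣΣ(x−x̄ᵢ)² = 913.644
MSB = 5976.356/3 = 1992.1187; MSW = 913.644/42 = 21.7534
F = MSB/MSW = 91.5772
df = (3, 42)
p-value (upper-tail) = 0.00000
At α=0.05: p < α → reject H₀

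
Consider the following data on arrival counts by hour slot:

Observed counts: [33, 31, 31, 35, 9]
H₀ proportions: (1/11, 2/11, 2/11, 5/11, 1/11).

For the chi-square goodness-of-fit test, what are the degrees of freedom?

df = k − 1 = 5 − 1 = 4

degrees of freedom = 4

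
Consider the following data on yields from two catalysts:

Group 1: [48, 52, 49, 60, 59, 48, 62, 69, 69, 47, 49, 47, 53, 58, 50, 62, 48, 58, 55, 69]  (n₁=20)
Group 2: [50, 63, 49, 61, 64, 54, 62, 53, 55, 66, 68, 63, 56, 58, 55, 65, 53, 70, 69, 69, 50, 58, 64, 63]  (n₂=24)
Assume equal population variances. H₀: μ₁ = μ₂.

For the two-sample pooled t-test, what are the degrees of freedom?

df = n₁ + n₂ − 2 = 20 + 24 − 2 = 42

degrees of freedom = 42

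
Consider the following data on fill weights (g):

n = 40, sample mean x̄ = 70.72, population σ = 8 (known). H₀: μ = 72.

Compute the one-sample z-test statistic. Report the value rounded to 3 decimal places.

test statistic = -1.012

SE = σ/√n = 8/√40 = 1.2649
z = (x̄−μ₀)/SE = (70.72−72)/1.2649 = -1.0119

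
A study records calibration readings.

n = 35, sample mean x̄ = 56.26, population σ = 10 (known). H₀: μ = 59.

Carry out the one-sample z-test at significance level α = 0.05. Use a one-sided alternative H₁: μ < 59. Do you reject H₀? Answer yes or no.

SE = σ/√n = 10/√35 = 1.6903
z = (x̄−μ₀)/SE = (56.26−59)/1.6903 = -1.6210
p-value (one-sided, H₁ less) = 0.05251
At α=0.05: p ≥ α → fail to reject H₀

reject H₀: no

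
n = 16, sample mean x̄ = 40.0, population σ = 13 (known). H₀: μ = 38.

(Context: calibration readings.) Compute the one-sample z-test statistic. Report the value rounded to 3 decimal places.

test statistic = 0.615

SE = σ/√n = 13/√16 = 3.2500
z = (x̄−μ₀)/SE = (40.0−38)/3.2500 = 0.6154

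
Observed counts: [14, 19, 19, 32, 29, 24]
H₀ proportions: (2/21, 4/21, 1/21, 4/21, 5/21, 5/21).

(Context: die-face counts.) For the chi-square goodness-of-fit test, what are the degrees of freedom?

df = k − 1 = 6 − 1 = 5

degrees of freedom = 5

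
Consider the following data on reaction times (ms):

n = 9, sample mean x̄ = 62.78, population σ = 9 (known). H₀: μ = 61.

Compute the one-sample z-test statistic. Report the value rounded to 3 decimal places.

SE = σ/√n = 9/√9 = 3.0000
z = (x̄−μ₀)/SE = (62.78−61)/3.0000 = 0.5933

test statistic = 0.593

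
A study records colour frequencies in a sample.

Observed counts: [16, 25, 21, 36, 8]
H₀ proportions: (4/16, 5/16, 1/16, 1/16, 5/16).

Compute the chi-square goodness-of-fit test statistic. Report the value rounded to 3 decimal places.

test statistic = 186.649

n = 106; E_i = n·p_i = [26.50, 33.12, 6.62, 6.62, 33.12]
χ² = (16−26.50)²/26.50 + (25−33.12)²/33.12 + (21−6.62)²/6.62 + (36−6.62)²/6.62 + (8−33.12)²/33.12 = 186.6491
df = 4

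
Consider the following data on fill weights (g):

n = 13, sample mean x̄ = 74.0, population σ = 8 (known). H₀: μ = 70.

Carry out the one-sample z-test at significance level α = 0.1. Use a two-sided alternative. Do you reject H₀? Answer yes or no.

SE = σ/√n = 8/√13 = 2.2188
z = (x̄−μ₀)/SE = (74.0−70)/2.2188 = 1.8028
p-value (two-sided) = 0.07142
At α=0.1: p < α → reject H₀

reject H₀: yes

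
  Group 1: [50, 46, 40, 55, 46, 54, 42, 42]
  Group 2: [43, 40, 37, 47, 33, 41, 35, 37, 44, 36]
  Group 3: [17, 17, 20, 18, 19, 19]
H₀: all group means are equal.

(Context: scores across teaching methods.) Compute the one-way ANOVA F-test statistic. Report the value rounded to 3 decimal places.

test statistic = 75.078

Group means [46.88, 39.30, 18.33], grand mean 36.583
SSB = Σnᵢ(x̄ᵢ−x̄)² = 2919.525; SSW = ΣΣ(x−x̄ᵢ)² = 408.308
MSB = 2919.525/2 = 1459.7625; MSW = 408.308/21 = 19.4433
F = MSB/MSW = 75.0781
df = (2, 21)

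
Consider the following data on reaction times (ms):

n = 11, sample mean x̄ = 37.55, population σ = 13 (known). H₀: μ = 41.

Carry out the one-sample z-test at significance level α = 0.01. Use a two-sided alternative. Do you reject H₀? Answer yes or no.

reject H₀: no

SE = σ/√n = 13/√11 = 3.9196
z = (x̄−μ₀)/SE = (37.55−41)/3.9196 = -0.8802
p-value (two-sided) = 0.37876
At α=0.01: p ≥ α → fail to reject H₀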